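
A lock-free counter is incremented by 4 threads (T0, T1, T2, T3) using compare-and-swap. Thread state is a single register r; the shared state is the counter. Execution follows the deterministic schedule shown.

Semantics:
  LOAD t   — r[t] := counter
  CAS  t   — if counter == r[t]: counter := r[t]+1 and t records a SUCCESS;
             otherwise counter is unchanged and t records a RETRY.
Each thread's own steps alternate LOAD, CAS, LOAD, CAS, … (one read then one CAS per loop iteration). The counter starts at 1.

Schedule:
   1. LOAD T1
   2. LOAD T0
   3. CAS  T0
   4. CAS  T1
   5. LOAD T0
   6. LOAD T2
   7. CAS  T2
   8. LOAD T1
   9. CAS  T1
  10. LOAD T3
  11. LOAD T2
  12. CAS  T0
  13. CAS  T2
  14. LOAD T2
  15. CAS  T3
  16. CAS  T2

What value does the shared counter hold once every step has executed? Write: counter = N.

counter = 6

[1] T1.load  rd  (counter 1, T1.r 1)
[2] T0.load  rd  (counter 1, T0.r 1)
[3] T0.cas  hit  (counter 2, T0.r 1)
[4] T1.cas  miss  (counter 2, T1.r 1)
[5] T0.load  rd  (counter 2, T0.r 2)
[6] T2.load  rd  (counter 2, T2.r 2)
[7] T2.cas  hit  (counter 3, T2.r 2)
[8] T1.load  rd  (counter 3, T1.r 3)
[9] T1.cas  hit  (counter 4, T1.r 3)
[10] T3.load  rd  (counter 4, T3.r 4)
[11] T2.load  rd  (counter 4, T2.r 4)
[12] T0.cas  miss  (counter 4, T0.r 2)
[13] T2.cas  hit  (counter 5, T2.r 4)
[14] T2.load  rd  (counter 5, T2.r 5)
[15] T3.cas  miss  (counter 5, T3.r 4)
[16] T2.cas  hit  (counter 6, T2.r 5)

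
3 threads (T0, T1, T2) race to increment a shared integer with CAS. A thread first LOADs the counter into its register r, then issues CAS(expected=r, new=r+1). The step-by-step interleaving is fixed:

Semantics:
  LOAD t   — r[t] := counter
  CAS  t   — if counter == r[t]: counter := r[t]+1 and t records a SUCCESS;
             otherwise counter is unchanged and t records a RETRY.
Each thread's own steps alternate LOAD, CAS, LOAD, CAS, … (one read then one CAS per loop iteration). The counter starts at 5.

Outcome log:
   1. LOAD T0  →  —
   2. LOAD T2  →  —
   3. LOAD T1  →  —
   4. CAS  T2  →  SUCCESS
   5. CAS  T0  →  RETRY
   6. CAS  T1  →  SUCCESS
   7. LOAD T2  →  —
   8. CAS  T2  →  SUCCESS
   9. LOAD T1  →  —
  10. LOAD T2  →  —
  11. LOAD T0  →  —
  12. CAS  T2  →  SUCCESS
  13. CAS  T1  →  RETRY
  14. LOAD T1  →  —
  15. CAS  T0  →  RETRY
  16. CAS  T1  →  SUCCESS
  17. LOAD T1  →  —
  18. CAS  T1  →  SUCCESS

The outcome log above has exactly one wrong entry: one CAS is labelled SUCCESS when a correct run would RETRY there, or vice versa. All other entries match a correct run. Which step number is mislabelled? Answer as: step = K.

step = 6

Re-executing:
[1] T0.load  rd  (counter 5, T0.r 5)
[2] T2.load  rd  (counter 5, T2.r 5)
[3] T1.load  rd  (counter 5, T1.r 5)
[4] T2.cas  hit  (counter 6, T2.r 5)
[5] T0.cas  miss  (counter 6, T0.r 5)
[6] T1.cas  miss  (counter 6, T1.r 5)
[7] T2.load  rd  (counter 6, T2.r 6)
[8] T2.cas  hit  (counter 7, T2.r 6)
[9] T1.load  rd  (counter 7, T1.r 7)
[10] T2.load  rd  (counter 7, T2.r 7)
[11] T0.load  rd  (counter 7, T0.r 7)
[12] T2.cas  hit  (counter 8, T2.r 7)
[13] T1.cas  miss  (counter 8, T1.r 7)
[14] T1.load  rd  (counter 8, T1.r 8)
[15] T0.cas  miss  (counter 8, T0.r 7)
[16] T1.cas  hit  (counter 9, T1.r 8)
[17] T1.load  rd  (counter 9, T1.r 9)
[18] T1.cas  hit  (counter 10, T1.r 9)
Log disagrees first at step 6.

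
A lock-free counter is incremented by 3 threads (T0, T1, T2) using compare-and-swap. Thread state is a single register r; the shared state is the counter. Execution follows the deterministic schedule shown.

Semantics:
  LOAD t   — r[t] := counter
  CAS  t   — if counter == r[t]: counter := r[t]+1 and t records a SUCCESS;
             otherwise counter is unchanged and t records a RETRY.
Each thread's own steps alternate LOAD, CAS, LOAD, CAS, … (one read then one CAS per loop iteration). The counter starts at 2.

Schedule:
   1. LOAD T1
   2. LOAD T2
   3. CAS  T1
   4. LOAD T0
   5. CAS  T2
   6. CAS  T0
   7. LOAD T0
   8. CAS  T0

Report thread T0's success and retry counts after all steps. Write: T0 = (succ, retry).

   1) LOAD T1:  M=2  r_T1=2
   2) LOAD T2:  M=2  r_T2=2
   3) CAS  T1:  M=3  r_T1=2 ✓
   4) LOAD T0:  M=3  r_T0=3
   5) CAS  T2:  M=3  r_T2=2 ✗
   6) CAS  T0:  M=4  r_T0=3 ✓
   7) LOAD T0:  M=4  r_T0=4
   8) CAS  T0:  M=5  r_T0=4 ✓

T0 = (2, 0)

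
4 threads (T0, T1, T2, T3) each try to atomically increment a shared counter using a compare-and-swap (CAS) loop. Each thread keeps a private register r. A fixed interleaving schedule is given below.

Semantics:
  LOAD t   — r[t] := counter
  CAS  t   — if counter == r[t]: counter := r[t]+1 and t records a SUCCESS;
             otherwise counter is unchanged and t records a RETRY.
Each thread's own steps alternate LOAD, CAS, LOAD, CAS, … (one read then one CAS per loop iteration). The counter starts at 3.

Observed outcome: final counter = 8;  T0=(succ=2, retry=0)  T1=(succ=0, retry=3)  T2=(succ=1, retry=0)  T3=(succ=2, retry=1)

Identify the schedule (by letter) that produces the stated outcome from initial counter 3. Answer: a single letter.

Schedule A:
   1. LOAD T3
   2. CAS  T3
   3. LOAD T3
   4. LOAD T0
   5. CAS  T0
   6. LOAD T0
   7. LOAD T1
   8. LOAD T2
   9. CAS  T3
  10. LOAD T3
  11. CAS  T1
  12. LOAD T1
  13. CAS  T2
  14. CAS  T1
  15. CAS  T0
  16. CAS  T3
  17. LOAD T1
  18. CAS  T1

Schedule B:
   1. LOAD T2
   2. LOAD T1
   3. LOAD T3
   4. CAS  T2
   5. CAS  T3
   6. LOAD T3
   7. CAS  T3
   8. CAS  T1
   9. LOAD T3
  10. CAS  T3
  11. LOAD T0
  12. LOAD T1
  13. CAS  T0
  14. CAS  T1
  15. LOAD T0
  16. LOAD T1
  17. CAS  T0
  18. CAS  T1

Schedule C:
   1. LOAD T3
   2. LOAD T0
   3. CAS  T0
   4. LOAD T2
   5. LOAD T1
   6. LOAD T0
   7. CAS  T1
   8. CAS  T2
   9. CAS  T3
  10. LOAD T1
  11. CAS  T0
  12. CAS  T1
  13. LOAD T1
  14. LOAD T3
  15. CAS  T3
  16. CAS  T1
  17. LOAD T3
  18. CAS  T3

B

Tracing schedule B:
   1) LOAD T2:  M=3  r_T2=3
   2) LOAD T1:  M=3  r_T1=3
   3) LOAD T3:  M=3  r_T3=3
   4) CAS  T2:  M=4  r_T2=3 ✓
   5) CAS  T3:  M=4  r_T3=3 ✗
   6) LOAD T3:  M=4  r_T3=4
   7) CAS  T3:  M=5  r_T3=4 ✓
   8) CAS  T1:  M=5  r_T1=3 ✗
   9) LOAD T3:  M=5  r_T3=5
  10) CAS  T3:  M=6  r_T3=5 ✓
  11) LOAD T0:  M=6  r_T0=6
  12) LOAD T1:  M=6  r_T1=6
  13) CAS  T0:  M=7  r_T0=6 ✓
  14) CAS  T1:  M=7  r_T1=6 ✗
  15) LOAD T0:  M=7  r_T0=7
  16) LOAD T1:  M=7  r_T1=7
  17) CAS  T0:  M=8  r_T0=7 ✓
  18) CAS  T1:  M=8  r_T1=7 ✗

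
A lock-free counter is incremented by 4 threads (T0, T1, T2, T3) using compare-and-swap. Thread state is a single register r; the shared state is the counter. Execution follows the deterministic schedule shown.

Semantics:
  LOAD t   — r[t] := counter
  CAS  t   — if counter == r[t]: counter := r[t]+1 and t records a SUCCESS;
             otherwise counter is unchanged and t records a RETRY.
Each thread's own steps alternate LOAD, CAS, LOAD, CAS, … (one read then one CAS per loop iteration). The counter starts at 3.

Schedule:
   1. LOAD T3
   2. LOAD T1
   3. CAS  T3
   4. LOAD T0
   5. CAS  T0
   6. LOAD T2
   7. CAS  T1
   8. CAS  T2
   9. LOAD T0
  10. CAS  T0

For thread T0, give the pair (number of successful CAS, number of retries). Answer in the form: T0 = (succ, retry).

T0 = (2, 0)

   1) LOAD T3:  M=3  r_T3=3
   2) LOAD T1:  M=3  r_T1=3
   3) CAS  T3:  M=4  r_T3=3 ✓
   4) LOAD T0:  M=4  r_T0=4
   5) CAS  T0:  M=5  r_T0=4 ✓
   6) LOAD T2:  M=5  r_T2=5
   7) CAS  T1:  M=5  r_T1=3 ✗
   8) CAS  T2:  M=6  r_T2=5 ✓
   9) LOAD T0:  M=6  r_T0=6
  10) CAS  T0:  M=7  r_T0=6 ✓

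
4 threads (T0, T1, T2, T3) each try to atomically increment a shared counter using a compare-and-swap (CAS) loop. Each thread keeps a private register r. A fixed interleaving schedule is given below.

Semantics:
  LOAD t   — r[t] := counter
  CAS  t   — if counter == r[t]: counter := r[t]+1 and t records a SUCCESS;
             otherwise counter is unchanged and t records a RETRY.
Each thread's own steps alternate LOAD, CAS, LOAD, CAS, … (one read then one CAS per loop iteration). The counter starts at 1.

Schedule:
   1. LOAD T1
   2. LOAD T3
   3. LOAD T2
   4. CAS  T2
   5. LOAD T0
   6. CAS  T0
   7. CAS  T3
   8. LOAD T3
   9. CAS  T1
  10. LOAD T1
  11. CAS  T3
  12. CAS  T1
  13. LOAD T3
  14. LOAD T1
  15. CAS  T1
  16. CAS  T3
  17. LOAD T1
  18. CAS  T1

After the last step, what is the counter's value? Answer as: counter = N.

[1] T1.load  rd  (counter 1, T1.r 1)
[2] T3.load  rd  (counter 1, T3.r 1)
[3] T2.load  rd  (counter 1, T2.r 1)
[4] T2.cas  hit  (counter 2, T2.r 1)
[5] T0.load  rd  (counter 2, T0.r 2)
[6] T0.cas  hit  (counter 3, T0.r 2)
[7] T3.cas  miss  (counter 3, T3.r 1)
[8] T3.load  rd  (counter 3, T3.r 3)
[9] T1.cas  miss  (counter 3, T1.r 1)
[10] T1.load  rd  (counter 3, T1.r 3)
[11] T3.cas  hit  (counter 4, T3.r 3)
[12] T1.cas  miss  (counter 4, T1.r 3)
[13] T3.load  rd  (counter 4, T3.r 4)
[14] T1.load  rd  (counter 4, T1.r 4)
[15] T1.cas  hit  (counter 5, T1.r 4)
[16] T3.cas  miss  (counter 5, T3.r 4)
[17] T1.load  rd  (counter 5, T1.r 5)
[18] T1.cas  hit  (counter 6, T1.r 5)

counter = 6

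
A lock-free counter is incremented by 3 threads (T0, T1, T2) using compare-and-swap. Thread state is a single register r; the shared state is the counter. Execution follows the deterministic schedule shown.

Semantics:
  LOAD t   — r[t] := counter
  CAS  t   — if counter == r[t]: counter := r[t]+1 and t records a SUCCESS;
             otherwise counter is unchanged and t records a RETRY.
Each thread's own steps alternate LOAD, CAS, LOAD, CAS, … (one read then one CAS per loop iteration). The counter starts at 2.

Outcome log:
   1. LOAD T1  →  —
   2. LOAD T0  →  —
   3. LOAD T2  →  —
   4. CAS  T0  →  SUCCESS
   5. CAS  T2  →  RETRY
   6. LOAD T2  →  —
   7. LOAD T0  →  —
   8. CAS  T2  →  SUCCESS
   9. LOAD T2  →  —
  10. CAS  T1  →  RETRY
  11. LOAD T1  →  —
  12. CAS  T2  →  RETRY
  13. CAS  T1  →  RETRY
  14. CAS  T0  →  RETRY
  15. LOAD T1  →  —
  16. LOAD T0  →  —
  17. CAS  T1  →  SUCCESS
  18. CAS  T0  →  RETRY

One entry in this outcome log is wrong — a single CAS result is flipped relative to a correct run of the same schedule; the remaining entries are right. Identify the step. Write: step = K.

step = 12

Reference trace:
   1) LOAD T1:  M=2  r_T1=2
   2) LOAD T0:  M=2  r_T0=2
   3) LOAD T2:  M=2  r_T2=2
   4) CAS  T0:  M=3  r_T0=2 ✓
   5) CAS  T2:  M=3  r_T2=2 ✗
   6) LOAD T2:  M=3  r_T2=3
   7) LOAD T0:  M=3  r_T0=3
   8) CAS  T2:  M=4  r_T2=3 ✓
   9) LOAD T2:  M=4  r_T2=4
  10) CAS  T1:  M=4  r_T1=2 ✗
  11) LOAD T1:  M=4  r_T1=4
  12) CAS  T2:  M=5  r_T2=4 ✓
  13) CAS  T1:  M=5  r_T1=4 ✗
  14) CAS  T0:  M=5  r_T0=3 ✗
  15) LOAD T1:  M=5  r_T1=5
  16) LOAD T0:  M=5  r_T0=5
  17) CAS  T1:  M=6  r_T1=5 ✓
  18) CAS  T0:  M=6  r_T0=5 ✗
Log disagrees first at step 12.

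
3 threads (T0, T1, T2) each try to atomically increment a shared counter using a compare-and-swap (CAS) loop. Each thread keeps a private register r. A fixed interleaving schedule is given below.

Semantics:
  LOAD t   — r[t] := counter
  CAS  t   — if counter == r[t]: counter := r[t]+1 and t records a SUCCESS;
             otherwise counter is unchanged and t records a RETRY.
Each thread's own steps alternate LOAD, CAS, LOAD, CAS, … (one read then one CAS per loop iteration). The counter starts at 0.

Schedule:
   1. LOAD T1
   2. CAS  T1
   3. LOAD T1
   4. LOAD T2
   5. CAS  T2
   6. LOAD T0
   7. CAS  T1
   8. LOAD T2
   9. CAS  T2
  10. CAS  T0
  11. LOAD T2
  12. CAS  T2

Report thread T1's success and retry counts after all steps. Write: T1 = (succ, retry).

T1 = (1, 1)

   1) LOAD T1:  M=0  r_T1=0
   2) CAS  T1:  M=1  r_T1=0 ✓
   3) LOAD T1:  M=1  r_T1=1
   4) LOAD T2:  M=1  r_T2=1
   5) CAS  T2:  M=2  r_T2=1 ✓
   6) LOAD T0:  M=2  r_T0=2
   7) CAS  T1:  M=2  r_T1=1 ✗
   8) LOAD T2:  M=2  r_T2=2
   9) CAS  T2:  M=3  r_T2=2 ✓
  10) CAS  T0:  M=3  r_T0=2 ✗
  11) LOAD T2:  M=3  r_T2=3
  12) CAS  T2:  M=4  r_T2=3 ✓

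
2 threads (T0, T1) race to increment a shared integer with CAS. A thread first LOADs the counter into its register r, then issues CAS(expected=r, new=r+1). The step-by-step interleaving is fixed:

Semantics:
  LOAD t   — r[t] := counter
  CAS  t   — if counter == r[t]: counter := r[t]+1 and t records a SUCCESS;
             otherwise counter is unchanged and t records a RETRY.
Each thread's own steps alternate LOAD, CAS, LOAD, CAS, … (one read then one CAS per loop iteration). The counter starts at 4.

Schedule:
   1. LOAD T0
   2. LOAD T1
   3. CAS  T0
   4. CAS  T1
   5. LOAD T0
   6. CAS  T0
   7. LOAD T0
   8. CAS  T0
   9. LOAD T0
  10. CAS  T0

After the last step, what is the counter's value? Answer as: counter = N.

1. LOAD T0 → mem=4 r[T0]=4 [LOAD]
2. LOAD T1 → mem=4 r[T1]=4 [LOAD]
3. CAS T0 → mem=5 r[T0]=4 [OK]
4. CAS T1 → mem=5 r[T1]=4 [RETRY]
5. LOAD T0 → mem=5 r[T0]=5 [LOAD]
6. CAS T0 → mem=6 r[T0]=5 [OK]
7. LOAD T0 → mem=6 r[T0]=6 [LOAD]
8. CAS T0 → mem=7 r[T0]=6 [OK]
9. LOAD T0 → mem=7 r[T0]=7 [LOAD]
10. CAS T0 → mem=8 r[T0]=7 [OK]

counter = 8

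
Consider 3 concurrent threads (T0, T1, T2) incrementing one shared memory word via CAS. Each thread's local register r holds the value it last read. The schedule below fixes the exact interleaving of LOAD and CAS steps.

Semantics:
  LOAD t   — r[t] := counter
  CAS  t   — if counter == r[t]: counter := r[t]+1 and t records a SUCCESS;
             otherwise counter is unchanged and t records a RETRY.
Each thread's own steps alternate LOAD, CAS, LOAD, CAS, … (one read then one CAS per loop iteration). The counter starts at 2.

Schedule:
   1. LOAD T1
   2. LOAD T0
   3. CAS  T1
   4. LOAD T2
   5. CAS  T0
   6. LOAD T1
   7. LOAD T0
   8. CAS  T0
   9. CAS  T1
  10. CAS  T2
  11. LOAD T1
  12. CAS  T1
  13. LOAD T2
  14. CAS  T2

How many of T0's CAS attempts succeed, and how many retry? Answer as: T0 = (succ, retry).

   1) LOAD T1:  M=2  r_T1=2
   2) LOAD T0:  M=2  r_T0=2
   3) CAS  T1:  M=3  r_T1=2 ✓
   4) LOAD T2:  M=3  r_T2=3
   5) CAS  T0:  M=3  r_T0=2 ✗
   6) LOAD T1:  M=3  r_T1=3
   7) LOAD T0:  M=3  r_T0=3
   8) CAS  T0:  M=4  r_T0=3 ✓
   9) CAS  T1:  M=4  r_T1=3 ✗
  10) CAS  T2:  M=4  r_T2=3 ✗
  11) LOAD T1:  M=4  r_T1=4
  12) CAS  T1:  M=5  r_T1=4 ✓
  13) LOAD T2:  M=5  r_T2=5
  14) CAS  T2:  M=6  r_T2=5 ✓

T0 = (1, 1)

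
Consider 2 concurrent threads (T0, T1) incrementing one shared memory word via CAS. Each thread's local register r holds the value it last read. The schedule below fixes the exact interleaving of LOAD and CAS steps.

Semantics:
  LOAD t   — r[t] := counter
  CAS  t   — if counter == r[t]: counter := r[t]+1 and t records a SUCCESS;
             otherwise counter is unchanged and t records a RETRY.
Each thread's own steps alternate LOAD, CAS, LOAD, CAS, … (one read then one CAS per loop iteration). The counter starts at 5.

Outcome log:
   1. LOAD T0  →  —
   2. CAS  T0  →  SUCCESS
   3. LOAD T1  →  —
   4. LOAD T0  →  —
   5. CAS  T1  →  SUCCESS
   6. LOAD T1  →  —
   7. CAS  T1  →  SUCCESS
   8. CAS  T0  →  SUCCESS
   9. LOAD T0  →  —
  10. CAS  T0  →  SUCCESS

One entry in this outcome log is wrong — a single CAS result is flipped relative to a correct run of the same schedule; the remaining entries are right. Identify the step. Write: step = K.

Correct run:
#1 T0 reads 5
#2 T0 CAS(5→6) writes; counter now 6
#3 T1 reads 6
#4 T0 reads 6
#5 T1 CAS(6→7) writes; counter now 7
#6 T1 reads 7
#7 T1 CAS(7→8) writes; counter now 8
#8 T0 CAS(6→7) fails; counter now 8
#9 T0 reads 8
#10 T0 CAS(8→9) writes; counter now 9
Flip is step 8.

step = 8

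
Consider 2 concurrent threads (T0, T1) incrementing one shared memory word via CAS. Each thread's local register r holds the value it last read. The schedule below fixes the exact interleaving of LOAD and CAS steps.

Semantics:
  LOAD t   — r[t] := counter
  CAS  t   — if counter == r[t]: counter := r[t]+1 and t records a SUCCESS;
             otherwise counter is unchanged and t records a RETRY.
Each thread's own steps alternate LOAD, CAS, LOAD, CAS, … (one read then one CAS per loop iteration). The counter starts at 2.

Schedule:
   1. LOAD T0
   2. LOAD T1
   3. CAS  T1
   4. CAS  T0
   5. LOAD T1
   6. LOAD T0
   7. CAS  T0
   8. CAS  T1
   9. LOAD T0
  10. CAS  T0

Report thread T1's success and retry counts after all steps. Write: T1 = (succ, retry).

T1 = (1, 1)

   1) LOAD T0:  M=2  r_T0=2
   2) LOAD T1:  M=2  r_T1=2
   3) CAS  T1:  M=3  r_T1=2 ✓
   4) CAS  T0:  M=3  r_T0=2 ✗
   5) LOAD T1:  M=3  r_T1=3
   6) LOAD T0:  M=3  r_T0=3
   7) CAS  T0:  M=4  r_T0=3 ✓
   8) CAS  T1:  M=4  r_T1=3 ✗
   9) LOAD T0:  M=4  r_T0=4
  10) CAS  T0:  M=5  r_T0=4 ✓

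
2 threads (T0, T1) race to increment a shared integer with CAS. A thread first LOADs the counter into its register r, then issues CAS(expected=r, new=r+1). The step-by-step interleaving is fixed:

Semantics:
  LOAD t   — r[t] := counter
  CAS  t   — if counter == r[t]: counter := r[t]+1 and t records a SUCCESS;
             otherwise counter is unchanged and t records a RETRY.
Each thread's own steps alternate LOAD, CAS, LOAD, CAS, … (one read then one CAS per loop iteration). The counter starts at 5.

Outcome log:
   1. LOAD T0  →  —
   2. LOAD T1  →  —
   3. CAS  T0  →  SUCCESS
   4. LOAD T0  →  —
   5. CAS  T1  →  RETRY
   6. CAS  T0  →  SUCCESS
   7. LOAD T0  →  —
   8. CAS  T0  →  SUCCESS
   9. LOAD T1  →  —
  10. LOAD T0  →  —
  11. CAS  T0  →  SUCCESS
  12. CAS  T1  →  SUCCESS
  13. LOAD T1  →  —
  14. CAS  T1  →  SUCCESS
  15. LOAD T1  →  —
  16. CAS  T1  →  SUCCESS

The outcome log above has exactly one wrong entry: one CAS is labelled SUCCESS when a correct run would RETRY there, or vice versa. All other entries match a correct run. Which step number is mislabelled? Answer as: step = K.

Re-executing:
T0 LOAD — after: cnt=5, r=5 — load
T1 LOAD — after: cnt=5, r=5 — load
T0 CAS — after: cnt=6, r=5 — ok
T0 LOAD — after: cnt=6, r=6 — load
T1 CAS — after: cnt=6, r=5 — retry
T0 CAS — after: cnt=7, r=6 — ok
T0 LOAD — after: cnt=7, r=7 — load
T0 CAS — after: cnt=8, r=7 — ok
T1 LOAD — after: cnt=8, r=8 — load
T0 LOAD — after: cnt=8, r=8 — load
T0 CAS — after: cnt=9, r=8 — ok
T1 CAS — after: cnt=9, r=8 — retry
T1 LOAD — after: cnt=9, r=9 — load
T1 CAS — after: cnt=10, r=9 — ok
T1 LOAD — after: cnt=10, r=10 — load
T1 CAS — after: cnt=11, r=10 — ok
Mismatch at 12.

step = 12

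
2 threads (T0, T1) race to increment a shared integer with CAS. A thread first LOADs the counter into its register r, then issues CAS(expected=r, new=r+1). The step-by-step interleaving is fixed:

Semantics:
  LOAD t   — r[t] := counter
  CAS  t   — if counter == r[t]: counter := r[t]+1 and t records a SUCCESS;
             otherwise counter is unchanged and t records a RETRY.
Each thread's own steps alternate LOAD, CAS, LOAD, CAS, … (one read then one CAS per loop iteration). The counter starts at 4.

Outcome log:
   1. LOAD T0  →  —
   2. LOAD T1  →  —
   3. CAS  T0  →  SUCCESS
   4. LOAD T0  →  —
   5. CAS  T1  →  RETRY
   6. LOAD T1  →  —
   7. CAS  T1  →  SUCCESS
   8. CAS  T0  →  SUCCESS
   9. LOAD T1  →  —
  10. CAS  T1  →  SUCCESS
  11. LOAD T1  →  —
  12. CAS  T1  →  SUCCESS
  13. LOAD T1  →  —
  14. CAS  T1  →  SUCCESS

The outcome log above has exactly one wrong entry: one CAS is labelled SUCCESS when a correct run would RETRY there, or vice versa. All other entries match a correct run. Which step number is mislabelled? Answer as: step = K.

Correct run:
   1) LOAD T0:  M=4  r_T0=4
   2) LOAD T1:  M=4  r_T1=4
   3) CAS  T0:  M=5  r_T0=4 ✓
   4) LOAD T0:  M=5  r_T0=5
   5) CAS  T1:  M=5  r_T1=4 ✗
   6) LOAD T1:  M=5  r_T1=5
   7) CAS  T1:  M=6  r_T1=5 ✓
   8) CAS  T0:  M=6  r_T0=5 ✗
   9) LOAD T1:  M=6  r_T1=6
  10) CAS  T1:  M=7  r_T1=6 ✓
  11) LOAD T1:  M=7  r_T1=7
  12) CAS  T1:  M=8  r_T1=7 ✓
  13) LOAD T1:  M=8  r_T1=8
  14) CAS  T1:  M=9  r_T1=8 ✓
Flip is step 8.

step = 8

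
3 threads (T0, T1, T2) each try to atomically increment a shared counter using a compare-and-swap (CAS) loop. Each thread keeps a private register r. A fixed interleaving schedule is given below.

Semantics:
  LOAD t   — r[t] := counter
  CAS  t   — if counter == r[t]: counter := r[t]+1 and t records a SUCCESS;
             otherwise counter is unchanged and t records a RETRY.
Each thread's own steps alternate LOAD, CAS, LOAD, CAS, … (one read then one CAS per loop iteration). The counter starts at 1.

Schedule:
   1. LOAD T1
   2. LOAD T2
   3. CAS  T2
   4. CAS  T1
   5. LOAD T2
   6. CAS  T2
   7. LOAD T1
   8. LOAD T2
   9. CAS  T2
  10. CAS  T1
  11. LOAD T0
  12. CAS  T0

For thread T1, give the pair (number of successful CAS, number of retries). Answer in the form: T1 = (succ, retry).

[1] T1.load  rd  (counter 1, T1.r 1)
[2] T2.load  rd  (counter 1, T2.r 1)
[3] T2.cas  hit  (counter 2, T2.r 1)
[4] T1.cas  miss  (counter 2, T1.r 1)
[5] T2.load  rd  (counter 2, T2.r 2)
[6] T2.cas  hit  (counter 3, T2.r 2)
[7] T1.load  rd  (counter 3, T1.r 3)
[8] T2.load  rd  (counter 3, T2.r 3)
[9] T2.cas  hit  (counter 4, T2.r 3)
[10] T1.cas  miss  (counter 4, T1.r 3)
[11] T0.load  rd  (counter 4, T0.r 4)
[12] T0.cas  hit  (counter 5, T0.r 4)

T1 = (0, 2)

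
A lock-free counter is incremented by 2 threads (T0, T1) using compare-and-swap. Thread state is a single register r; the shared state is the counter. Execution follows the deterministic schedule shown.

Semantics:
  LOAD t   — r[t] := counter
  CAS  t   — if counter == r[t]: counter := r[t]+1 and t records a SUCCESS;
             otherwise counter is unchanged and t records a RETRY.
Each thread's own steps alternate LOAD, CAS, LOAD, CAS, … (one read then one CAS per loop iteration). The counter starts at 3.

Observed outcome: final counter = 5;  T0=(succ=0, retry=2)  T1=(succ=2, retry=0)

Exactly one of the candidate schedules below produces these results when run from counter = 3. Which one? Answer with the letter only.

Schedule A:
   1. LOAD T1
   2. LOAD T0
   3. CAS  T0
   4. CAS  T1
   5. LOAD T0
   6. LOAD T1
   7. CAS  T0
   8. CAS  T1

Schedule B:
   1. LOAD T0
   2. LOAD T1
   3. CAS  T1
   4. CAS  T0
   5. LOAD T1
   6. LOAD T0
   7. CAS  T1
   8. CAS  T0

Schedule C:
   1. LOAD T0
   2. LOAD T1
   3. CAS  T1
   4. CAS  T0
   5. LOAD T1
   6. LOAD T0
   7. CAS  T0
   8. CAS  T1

Run B:
step 1: T0 LOAD ⇒ load; ctr=3 reg=3
step 2: T1 LOAD ⇒ load; ctr=3 reg=3
step 3: T1 CAS ⇒ ok; ctr=4 reg=3
step 4: T0 CAS ⇒ retry; ctr=4 reg=3
step 5: T1 LOAD ⇒ load; ctr=4 reg=4
step 6: T0 LOAD ⇒ load; ctr=4 reg=4
step 7: T1 CAS ⇒ ok; ctr=5 reg=4
step 8: T0 CAS ⇒ retry; ctr=5 reg=4

B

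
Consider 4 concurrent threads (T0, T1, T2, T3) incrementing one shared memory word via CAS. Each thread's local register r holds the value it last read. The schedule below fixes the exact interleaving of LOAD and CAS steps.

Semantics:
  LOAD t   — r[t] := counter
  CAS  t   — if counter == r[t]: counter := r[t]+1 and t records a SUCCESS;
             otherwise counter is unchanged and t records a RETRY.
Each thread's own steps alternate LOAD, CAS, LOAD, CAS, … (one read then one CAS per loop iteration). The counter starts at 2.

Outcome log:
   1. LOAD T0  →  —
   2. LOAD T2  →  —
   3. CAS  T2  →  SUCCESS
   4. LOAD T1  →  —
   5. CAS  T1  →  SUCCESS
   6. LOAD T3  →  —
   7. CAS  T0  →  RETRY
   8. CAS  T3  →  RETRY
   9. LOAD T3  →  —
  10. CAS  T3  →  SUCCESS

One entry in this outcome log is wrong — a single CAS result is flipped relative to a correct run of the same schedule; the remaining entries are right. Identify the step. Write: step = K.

Reference trace:
[1] T0.load  rd  (counter 2, T0.r 2)
[2] T2.load  rd  (counter 2, T2.r 2)
[3] T2.cas  hit  (counter 3, T2.r 2)
[4] T1.load  rd  (counter 3, T1.r 3)
[5] T1.cas  hit  (counter 4, T1.r 3)
[6] T3.load  rd  (counter 4, T3.r 4)
[7] T0.cas  miss  (counter 4, T0.r 2)
[8] T3.cas  hit  (counter 5, T3.r 4)
[9] T3.load  rd  (counter 5, T3.r 5)
[10] T3.cas  hit  (counter 6, T3.r 5)
Log disagrees first at step 8.

step = 8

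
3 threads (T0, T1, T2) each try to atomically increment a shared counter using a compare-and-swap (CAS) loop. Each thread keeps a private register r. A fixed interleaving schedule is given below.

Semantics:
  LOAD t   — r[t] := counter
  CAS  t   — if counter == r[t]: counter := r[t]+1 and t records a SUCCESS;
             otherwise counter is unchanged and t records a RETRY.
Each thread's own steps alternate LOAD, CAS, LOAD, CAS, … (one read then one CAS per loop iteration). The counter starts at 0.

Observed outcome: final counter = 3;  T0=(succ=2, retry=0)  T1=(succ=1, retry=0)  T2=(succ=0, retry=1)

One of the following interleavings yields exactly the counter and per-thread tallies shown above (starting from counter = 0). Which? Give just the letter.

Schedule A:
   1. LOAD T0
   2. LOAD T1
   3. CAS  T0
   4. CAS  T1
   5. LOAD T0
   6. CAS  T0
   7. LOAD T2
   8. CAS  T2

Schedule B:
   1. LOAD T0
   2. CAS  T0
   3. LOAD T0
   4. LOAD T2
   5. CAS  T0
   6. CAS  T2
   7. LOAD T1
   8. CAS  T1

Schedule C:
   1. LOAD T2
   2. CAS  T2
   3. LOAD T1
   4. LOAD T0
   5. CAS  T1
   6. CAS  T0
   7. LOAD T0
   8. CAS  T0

B

Tracing schedule B:
   1) LOAD T0:  M=0  r_T0=0
   2) CAS  T0:  M=1  r_T0=0 ✓
   3) LOAD T0:  M=1  r_T0=1
   4) LOAD T2:  M=1  r_T2=1
   5) CAS  T0:  M=2  r_T0=1 ✓
   6) CAS  T2:  M=2  r_T2=1 ✗
   7) LOAD T1:  M=2  r_T1=2
   8) CAS  T1:  M=3  r_T1=2 ✓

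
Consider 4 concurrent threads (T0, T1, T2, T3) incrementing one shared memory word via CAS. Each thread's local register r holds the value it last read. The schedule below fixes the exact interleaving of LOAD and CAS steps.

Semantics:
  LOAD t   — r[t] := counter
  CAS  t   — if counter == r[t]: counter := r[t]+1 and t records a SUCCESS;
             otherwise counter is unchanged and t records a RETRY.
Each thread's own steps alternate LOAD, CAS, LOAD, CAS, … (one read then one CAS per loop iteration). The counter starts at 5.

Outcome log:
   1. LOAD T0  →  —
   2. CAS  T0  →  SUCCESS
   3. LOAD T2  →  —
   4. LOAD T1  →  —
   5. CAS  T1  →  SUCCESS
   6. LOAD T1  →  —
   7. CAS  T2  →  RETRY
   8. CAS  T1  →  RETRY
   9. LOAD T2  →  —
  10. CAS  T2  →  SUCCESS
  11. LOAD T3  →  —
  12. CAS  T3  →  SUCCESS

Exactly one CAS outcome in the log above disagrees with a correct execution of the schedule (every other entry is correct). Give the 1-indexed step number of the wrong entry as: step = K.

step = 8

Reference trace:
T0 LOAD — after: cnt=5, r=5 — load
T0 CAS — after: cnt=6, r=5 — ok
T2 LOAD — after: cnt=6, r=6 — load
T1 LOAD — after: cnt=6, r=6 — load
T1 CAS — after: cnt=7, r=6 — ok
T1 LOAD — after: cnt=7, r=7 — load
T2 CAS — after: cnt=7, r=6 — retry
T1 CAS — after: cnt=8, r=7 — ok
T2 LOAD — after: cnt=8, r=8 — load
T2 CAS — after: cnt=9, r=8 — ok
T3 LOAD — after: cnt=9, r=9 — load
T3 CAS — after: cnt=10, r=9 — ok
Log disagrees first at step 8.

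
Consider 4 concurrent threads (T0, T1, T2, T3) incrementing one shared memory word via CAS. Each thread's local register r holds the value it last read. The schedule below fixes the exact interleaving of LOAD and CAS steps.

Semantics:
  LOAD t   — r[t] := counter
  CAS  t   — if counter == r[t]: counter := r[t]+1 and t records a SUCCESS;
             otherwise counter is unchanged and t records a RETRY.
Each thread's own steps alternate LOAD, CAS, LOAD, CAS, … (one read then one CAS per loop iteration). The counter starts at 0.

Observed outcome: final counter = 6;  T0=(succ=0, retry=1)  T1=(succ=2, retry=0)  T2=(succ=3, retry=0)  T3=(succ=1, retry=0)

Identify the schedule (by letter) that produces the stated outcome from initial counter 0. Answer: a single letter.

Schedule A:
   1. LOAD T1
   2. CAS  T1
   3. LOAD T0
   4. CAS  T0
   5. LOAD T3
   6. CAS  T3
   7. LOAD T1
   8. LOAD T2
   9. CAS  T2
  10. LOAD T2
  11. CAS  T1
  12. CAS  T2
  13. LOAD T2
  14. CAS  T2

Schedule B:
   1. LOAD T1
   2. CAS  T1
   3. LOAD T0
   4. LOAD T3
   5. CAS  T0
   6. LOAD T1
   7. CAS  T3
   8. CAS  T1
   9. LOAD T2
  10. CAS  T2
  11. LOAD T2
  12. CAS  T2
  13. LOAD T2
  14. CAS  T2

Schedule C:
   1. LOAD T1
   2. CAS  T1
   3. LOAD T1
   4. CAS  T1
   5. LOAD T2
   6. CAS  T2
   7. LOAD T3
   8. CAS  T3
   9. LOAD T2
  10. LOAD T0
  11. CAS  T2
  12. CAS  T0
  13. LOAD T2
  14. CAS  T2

Tracing schedule C:
step 1: T1 LOAD ⇒ load; ctr=0 reg=0
step 2: T1 CAS ⇒ ok; ctr=1 reg=0
step 3: T1 LOAD ⇒ load; ctr=1 reg=1
step 4: T1 CAS ⇒ ok; ctr=2 reg=1
step 5: T2 LOAD ⇒ load; ctr=2 reg=2
step 6: T2 CAS ⇒ ok; ctr=3 reg=2
step 7: T3 LOAD ⇒ load; ctr=3 reg=3
step 8: T3 CAS ⇒ ok; ctr=4 reg=3
step 9: T2 LOAD ⇒ load; ctr=4 reg=4
step 10: T0 LOAD ⇒ load; ctr=4 reg=4
step 11: T2 CAS ⇒ ok; ctr=5 reg=4
step 12: T0 CAS ⇒ retry; ctr=5 reg=4
step 13: T2 LOAD ⇒ load; ctr=5 reg=5
step 14: T2 CAS ⇒ ok; ctr=6 reg=5

C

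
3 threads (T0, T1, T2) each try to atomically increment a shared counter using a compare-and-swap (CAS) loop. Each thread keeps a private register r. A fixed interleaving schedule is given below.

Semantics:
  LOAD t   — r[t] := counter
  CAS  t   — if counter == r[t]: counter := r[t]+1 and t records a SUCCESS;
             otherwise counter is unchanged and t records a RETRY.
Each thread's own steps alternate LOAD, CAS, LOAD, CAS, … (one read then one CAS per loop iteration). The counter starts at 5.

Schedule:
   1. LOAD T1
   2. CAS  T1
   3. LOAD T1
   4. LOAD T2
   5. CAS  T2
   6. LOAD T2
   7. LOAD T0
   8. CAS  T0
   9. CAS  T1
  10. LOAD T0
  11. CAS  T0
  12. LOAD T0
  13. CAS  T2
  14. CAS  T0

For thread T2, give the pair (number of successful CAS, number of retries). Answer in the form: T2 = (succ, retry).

#1 T1 reads 5
#2 T1 CAS(5→6) writes; counter now 6
#3 T1 reads 6
#4 T2 reads 6
#5 T2 CAS(6→7) writes; counter now 7
#6 T2 reads 7
#7 T0 reads 7
#8 T0 CAS(7→8) writes; counter now 8
#9 T1 CAS(6→7) fails; counter now 8
#10 T0 reads 8
#11 T0 CAS(8→9) writes; counter now 9
#12 T0 reads 9
#13 T2 CAS(7→8) fails; counter now 9
#14 T0 CAS(9→10) writes; counter now 10

T2 = (1, 1)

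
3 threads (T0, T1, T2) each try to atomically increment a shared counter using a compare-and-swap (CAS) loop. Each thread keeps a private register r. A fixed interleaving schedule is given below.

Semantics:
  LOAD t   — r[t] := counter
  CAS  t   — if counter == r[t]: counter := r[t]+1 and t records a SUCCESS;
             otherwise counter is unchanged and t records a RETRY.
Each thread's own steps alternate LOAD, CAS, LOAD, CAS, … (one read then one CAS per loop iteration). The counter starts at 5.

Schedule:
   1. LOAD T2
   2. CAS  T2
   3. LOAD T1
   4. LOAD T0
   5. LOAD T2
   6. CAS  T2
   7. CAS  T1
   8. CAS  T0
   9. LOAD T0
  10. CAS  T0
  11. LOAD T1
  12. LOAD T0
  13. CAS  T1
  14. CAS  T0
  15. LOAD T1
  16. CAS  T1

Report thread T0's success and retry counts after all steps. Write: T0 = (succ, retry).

T0 = (1, 2)

1. LOAD T2 → mem=5 r[T2]=5 [LOAD]
2. CAS T2 → mem=6 r[T2]=5 [OK]
3. LOAD T1 → mem=6 r[T1]=6 [LOAD]
4. LOAD T0 → mem=6 r[T0]=6 [LOAD]
5. LOAD T2 → mem=6 r[T2]=6 [LOAD]
6. CAS T2 → mem=7 r[T2]=6 [OK]
7. CAS T1 → mem=7 r[T1]=6 [RETRY]
8. CAS T0 → mem=7 r[T0]=6 [RETRY]
9. LOAD T0 → mem=7 r[T0]=7 [LOAD]
10. CAS T0 → mem=8 r[T0]=7 [OK]
11. LOAD T1 → mem=8 r[T1]=8 [LOAD]
12. LOAD T0 → mem=8 r[T0]=8 [LOAD]
13. CAS T1 → mem=9 r[T1]=8 [OK]
14. CAS T0 → mem=9 r[T0]=8 [RETRY]
15. LOAD T1 → mem=9 r[T1]=9 [LOAD]
16. CAS T1 → mem=10 r[T1]=9 [OK]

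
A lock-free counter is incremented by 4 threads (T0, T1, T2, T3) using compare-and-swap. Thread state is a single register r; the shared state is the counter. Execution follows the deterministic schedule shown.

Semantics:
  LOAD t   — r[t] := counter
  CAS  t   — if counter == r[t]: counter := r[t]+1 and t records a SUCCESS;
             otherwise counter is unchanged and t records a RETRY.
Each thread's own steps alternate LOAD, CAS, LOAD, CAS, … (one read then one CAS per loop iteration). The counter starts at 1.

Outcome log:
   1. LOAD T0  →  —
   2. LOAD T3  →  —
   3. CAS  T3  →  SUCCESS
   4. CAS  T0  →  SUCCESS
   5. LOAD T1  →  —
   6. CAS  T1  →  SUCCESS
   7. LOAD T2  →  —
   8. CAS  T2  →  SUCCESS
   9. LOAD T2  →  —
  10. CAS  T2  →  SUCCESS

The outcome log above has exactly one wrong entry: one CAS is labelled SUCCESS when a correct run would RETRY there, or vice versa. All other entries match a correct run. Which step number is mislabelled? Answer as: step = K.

Reference trace:
[1] T0.load  rd  (counter 1, T0.r 1)
[2] T3.load  rd  (counter 1, T3.r 1)
[3] T3.cas  hit  (counter 2, T3.r 1)
[4] T0.cas  miss  (counter 2, T0.r 1)
[5] T1.load  rd  (counter 2, T1.r 2)
[6] T1.cas  hit  (counter 3, T1.r 2)
[7] T2.load  rd  (counter 3, T2.r 3)
[8] T2.cas  hit  (counter 4, T2.r 3)
[9] T2.load  rd  (counter 4, T2.r 4)
[10] T2.cas  hit  (counter 5, T2.r 4)
Flip is step 4.

step = 4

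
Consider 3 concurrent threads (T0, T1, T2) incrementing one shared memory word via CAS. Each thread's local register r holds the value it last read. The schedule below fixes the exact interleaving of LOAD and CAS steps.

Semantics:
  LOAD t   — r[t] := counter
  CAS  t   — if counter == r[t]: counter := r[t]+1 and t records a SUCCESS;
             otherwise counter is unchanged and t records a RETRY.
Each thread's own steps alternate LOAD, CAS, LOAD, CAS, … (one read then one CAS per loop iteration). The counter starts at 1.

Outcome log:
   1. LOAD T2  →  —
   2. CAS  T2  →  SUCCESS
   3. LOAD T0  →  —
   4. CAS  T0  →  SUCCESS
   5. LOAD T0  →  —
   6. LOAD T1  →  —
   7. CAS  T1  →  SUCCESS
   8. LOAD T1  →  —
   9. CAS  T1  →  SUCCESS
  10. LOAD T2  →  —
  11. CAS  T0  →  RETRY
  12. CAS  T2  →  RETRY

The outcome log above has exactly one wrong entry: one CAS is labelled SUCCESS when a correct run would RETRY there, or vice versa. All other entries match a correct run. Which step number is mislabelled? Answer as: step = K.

step = 12

Reference trace:
   1) LOAD T2:  M=1  r_T2=1
   2) CAS  T2:  M=2  r_T2=1 ✓
   3) LOAD T0:  M=2  r_T0=2
   4) CAS  T0:  M=3  r_T0=2 ✓
   5) LOAD T0:  M=3  r_T0=3
   6) LOAD T1:  M=3  r_T1=3
   7) CAS  T1:  M=4  r_T1=3 ✓
   8) LOAD T1:  M=4  r_T1=4
   9) CAS  T1:  M=5  r_T1=4 ✓
  10) LOAD T2:  M=5  r_T2=5
  11) CAS  T0:  M=5  r_T0=3 ✗
  12) CAS  T2:  M=6  r_T2=5 ✓
Log disagrees first at step 12.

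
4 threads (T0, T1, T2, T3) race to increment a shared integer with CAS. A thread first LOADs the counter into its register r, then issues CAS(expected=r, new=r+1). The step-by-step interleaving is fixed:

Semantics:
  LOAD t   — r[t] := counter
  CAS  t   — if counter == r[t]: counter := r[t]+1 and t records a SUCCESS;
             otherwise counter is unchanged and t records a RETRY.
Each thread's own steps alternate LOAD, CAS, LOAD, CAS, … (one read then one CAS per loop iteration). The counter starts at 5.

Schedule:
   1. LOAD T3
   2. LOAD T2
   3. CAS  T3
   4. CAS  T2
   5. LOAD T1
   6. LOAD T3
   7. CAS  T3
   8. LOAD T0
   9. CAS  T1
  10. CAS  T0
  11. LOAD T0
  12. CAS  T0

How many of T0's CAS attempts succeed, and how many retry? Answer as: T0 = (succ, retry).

step 1: T3 LOAD ⇒ load; ctr=5 reg=5
step 2: T2 LOAD ⇒ load; ctr=5 reg=5
step 3: T3 CAS ⇒ ok; ctr=6 reg=5
step 4: T2 CAS ⇒ retry; ctr=6 reg=5
step 5: T1 LOAD ⇒ load; ctr=6 reg=6
step 6: T3 LOAD ⇒ load; ctr=6 reg=6
step 7: T3 CAS ⇒ ok; ctr=7 reg=6
step 8: T0 LOAD ⇒ load; ctr=7 reg=7
step 9: T1 CAS ⇒ retry; ctr=7 reg=6
step 10: T0 CAS ⇒ ok; ctr=8 reg=7
step 11: T0 LOAD ⇒ load; ctr=8 reg=8
step 12: T0 CAS ⇒ ok; ctr=9 reg=8

T0 = (2, 0)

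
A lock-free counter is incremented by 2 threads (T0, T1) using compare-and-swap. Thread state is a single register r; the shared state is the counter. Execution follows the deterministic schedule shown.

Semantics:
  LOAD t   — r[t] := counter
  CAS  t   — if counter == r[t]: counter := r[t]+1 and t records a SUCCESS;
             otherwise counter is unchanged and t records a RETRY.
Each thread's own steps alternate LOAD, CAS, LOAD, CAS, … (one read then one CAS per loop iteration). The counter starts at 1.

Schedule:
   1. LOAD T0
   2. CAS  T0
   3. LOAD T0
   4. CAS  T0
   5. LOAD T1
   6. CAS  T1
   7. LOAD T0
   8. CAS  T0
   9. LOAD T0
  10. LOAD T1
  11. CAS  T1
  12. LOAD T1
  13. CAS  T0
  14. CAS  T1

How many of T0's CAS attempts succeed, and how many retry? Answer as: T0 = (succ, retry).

1. LOAD T0 → mem=1 r[T0]=1 [LOAD]
2. CAS T0 → mem=2 r[T0]=1 [OK]
3. LOAD T0 → mem=2 r[T0]=2 [LOAD]
4. CAS T0 → mem=3 r[T0]=2 [OK]
5. LOAD T1 → mem=3 r[T1]=3 [LOAD]
6. CAS T1 → mem=4 r[T1]=3 [OK]
7. LOAD T0 → mem=4 r[T0]=4 [LOAD]
8. CAS T0 → mem=5 r[T0]=4 [OK]
9. LOAD T0 → mem=5 r[T0]=5 [LOAD]
10. LOAD T1 → mem=5 r[T1]=5 [LOAD]
11. CAS T1 → mem=6 r[T1]=5 [OK]
12. LOAD T1 → mem=6 r[T1]=6 [LOAD]
13. CAS T0 → mem=6 r[T0]=5 [RETRY]
14. CAS T1 → mem=7 r[T1]=6 [OK]

T0 = (3, 1)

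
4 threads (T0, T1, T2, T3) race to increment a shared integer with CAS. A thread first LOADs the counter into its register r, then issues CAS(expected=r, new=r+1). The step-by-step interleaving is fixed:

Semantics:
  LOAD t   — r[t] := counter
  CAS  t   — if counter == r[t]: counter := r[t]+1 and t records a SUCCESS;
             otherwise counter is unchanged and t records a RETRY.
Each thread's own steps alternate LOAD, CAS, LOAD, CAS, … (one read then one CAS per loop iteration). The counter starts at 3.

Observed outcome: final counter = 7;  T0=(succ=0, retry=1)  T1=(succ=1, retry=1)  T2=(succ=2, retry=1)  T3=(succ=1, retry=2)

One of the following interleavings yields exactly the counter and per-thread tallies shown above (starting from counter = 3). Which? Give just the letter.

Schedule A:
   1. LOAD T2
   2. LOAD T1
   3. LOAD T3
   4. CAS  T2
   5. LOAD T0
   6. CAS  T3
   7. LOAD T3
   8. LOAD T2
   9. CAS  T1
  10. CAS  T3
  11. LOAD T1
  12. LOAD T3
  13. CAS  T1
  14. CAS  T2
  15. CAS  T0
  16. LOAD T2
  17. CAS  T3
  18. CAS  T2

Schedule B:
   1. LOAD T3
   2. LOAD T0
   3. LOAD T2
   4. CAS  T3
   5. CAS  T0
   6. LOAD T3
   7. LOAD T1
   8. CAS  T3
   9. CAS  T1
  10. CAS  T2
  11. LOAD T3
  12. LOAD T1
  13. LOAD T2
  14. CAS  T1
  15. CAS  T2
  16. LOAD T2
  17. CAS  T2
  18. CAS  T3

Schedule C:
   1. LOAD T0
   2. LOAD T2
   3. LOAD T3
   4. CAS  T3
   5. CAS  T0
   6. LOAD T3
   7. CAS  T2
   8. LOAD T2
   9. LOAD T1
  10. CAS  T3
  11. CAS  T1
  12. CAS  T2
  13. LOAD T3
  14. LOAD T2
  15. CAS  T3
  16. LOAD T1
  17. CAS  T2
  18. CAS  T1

A

Tracing schedule A:
   1) LOAD T2:  M=3  r_T2=3
   2) LOAD T1:  M=3  r_T1=3
   3) LOAD T3:  M=3  r_T3=3
   4) CAS  T2:  M=4  r_T2=3 ✓
   5) LOAD T0:  M=4  r_T0=4
   6) CAS  T3:  M=4  r_T3=3 ✗
   7) LOAD T3:  M=4  r_T3=4
   8) LOAD T2:  M=4  r_T2=4
   9) CAS  T1:  M=4  r_T1=3 ✗
  10) CAS  T3:  M=5  r_T3=4 ✓
  11) LOAD T1:  M=5  r_T1=5
  12) LOAD T3:  M=5  r_T3=5
  13) CAS  T1:  M=6  r_T1=5 ✓
  14) CAS  T2:  M=6  r_T2=4 ✗
  15) CAS  T0:  M=6  r_T0=4 ✗
  16) LOAD T2:  M=6  r_T2=6
  17) CAS  T3:  M=6  r_T3=5 ✗
  18) CAS  T2:  M=7  r_T2=6 ✓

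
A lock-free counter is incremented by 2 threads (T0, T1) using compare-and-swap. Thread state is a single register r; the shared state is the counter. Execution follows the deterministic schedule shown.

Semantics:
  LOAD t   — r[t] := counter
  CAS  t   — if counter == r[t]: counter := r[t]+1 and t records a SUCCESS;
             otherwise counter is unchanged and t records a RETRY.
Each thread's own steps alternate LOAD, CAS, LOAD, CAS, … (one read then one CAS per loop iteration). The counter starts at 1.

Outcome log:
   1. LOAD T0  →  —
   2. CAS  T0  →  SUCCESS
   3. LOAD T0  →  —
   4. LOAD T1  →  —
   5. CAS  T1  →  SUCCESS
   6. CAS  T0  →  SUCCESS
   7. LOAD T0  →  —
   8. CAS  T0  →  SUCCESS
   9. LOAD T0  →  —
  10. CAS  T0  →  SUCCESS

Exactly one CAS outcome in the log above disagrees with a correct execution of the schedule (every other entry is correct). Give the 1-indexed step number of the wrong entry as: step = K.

step = 6

Correct run:
T0 LOAD — after: cnt=1, r=1 — load
T0 CAS — after: cnt=2, r=1 — ok
T0 LOAD — after: cnt=2, r=2 — load
T1 LOAD — after: cnt=2, r=2 — load
T1 CAS — after: cnt=3, r=2 — ok
T0 CAS — after: cnt=3, r=2 — retry
T0 LOAD — after: cnt=3, r=3 — load
T0 CAS — after: cnt=4, r=3 — ok
T0 LOAD — after: cnt=4, r=4 — load
T0 CAS — after: cnt=5, r=4 — ok
Log disagrees first at step 6.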